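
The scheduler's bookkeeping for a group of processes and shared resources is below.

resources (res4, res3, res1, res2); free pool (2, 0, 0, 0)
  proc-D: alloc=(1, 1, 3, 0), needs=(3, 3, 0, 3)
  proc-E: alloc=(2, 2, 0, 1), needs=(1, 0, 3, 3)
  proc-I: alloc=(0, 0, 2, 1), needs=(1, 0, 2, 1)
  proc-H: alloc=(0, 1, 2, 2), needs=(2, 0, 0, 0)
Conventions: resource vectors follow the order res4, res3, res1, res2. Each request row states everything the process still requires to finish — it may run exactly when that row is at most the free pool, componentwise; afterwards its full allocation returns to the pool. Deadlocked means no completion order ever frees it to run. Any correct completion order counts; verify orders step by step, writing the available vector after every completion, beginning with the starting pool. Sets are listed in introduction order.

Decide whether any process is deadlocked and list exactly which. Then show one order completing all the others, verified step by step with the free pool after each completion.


Nothing here is deadlocked.
Key observation: no deadlock: proc-H fits now, and the freed resources carry the rest through.
The rest can finish in the order proc-H, proc-I, proc-E, proc-D. Verifying each step:
  pool = (2, 0, 0, 0)
  proc-H: need (2, 0, 0, 0) fits (2, 0, 0, 0); releases (0, 1, 2, 2), pool now (2, 1, 2, 2)
  proc-I: need (1, 0, 2, 1) fits (2, 1, 2, 2); releases (0, 0, 2, 1), pool now (2, 1, 4, 3)
  proc-E: need (1, 0, 3, 3) fits (2, 1, 4, 3); releases (2, 2, 0, 1), pool now (4, 3, 4, 4)
  proc-D: need (3, 3, 0, 3) fits (4, 3, 4, 4); releases (1, 1, 3, 0), pool now (5, 4, 7, 4)


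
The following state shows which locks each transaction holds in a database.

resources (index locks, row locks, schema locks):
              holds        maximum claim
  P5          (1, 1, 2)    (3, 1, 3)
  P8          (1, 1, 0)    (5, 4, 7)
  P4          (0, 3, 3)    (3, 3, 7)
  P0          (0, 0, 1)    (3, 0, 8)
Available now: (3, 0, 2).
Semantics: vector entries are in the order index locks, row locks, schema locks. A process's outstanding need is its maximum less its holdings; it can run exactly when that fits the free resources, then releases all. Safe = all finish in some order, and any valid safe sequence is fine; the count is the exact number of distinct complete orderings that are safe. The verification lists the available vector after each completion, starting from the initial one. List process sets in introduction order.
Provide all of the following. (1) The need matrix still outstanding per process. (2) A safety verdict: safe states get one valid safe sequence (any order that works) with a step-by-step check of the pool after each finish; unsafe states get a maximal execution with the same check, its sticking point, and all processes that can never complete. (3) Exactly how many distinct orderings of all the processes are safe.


(1) Outstanding need per process (order index locks, row locks, schema locks):
  P5: (2, 0, 1)
  P8: (4, 3, 7)
  P4: (3, 0, 4)
  P0: (3, 0, 7)
(2) SAFE. One safe sequence: P5, P4, P0, P8.
Key observation: the order's first zero-slack moment is P4 ((3, 0, 4) needed, (4, 1, 4) free — a requested resource with nothing to spare).
Walking it through:
  pool = (3, 0, 2)
  run P5 (needs (2, 0, 1), free (3, 0, 2)); after release of (1, 1, 2) the pool is (4, 1, 4)
  run P4 (needs (3, 0, 4), free (4, 1, 4)); after release of (0, 3, 3) the pool is (4, 4, 7)
  run P0 (needs (3, 0, 7), free (4, 4, 7)); after release of (0, 0, 1) the pool is (4, 4, 8)
  run P8 (needs (4, 3, 7), free (4, 4, 8)); after release of (1, 1, 0) the pool is (5, 5, 8)
(3) Precisely 2 of the possible complete orderings are safe sequences.


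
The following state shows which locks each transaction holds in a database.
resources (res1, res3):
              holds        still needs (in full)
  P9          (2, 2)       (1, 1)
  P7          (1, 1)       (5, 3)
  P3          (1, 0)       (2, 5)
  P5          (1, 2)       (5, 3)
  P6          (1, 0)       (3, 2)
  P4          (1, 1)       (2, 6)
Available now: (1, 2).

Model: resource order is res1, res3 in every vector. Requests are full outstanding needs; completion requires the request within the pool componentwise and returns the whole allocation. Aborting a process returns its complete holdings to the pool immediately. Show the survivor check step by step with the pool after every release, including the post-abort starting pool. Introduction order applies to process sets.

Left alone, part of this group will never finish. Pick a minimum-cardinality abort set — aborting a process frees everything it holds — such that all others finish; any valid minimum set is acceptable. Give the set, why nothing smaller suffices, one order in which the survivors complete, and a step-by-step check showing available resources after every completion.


Minimum abort set: P5.
Key observation: the returned (1, 2) from P5 is what brings P4 — unrunnable before, under any order — into play at step 3.
Why nothing smaller works: aborting no one leaves the state deadlocked as given.
Survivors finish in the order: P9, P6, P4, P7, P3. Walking it through (pool after the aborts first):
  pool = (2, 4)
  run P9 (needs (1, 1), free (2, 4)); after release of (2, 2) the pool is (4, 6)
  run P6 (needs (3, 2), free (4, 6)); after release of (1, 0) the pool is (5, 6)
  run P4 (needs (2, 6), free (5, 6)); after release of (1, 1) the pool is (6, 7)
  run P7 (needs (5, 3), free (6, 7)); after release of (1, 1) the pool is (7, 8)
  run P3 (needs (2, 5), free (7, 8)); after release of (1, 0) the pool is (8, 8)


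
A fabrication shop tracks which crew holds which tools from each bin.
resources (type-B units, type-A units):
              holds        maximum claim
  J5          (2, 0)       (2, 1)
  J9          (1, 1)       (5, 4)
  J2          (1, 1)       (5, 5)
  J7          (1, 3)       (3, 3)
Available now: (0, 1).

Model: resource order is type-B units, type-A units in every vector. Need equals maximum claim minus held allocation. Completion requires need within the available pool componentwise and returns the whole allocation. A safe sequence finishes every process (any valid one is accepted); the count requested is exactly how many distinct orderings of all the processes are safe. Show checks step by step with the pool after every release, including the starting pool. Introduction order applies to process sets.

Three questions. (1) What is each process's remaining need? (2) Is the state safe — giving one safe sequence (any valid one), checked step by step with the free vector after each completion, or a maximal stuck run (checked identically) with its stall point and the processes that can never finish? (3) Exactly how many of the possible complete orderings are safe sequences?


(1) Need matrix, components ordered type-B units, type-A units:
  J5: (0, 1)
  J9: (4, 3)
  J2: (4, 4)
  J7: (2, 0)
(2) UNSAFE.
Key observation: no order helps: past J5, J7, the free pool tops out at (3, 4), below what each blocked process needs in type-B units.
Going as far as possible: J5, J7; after that, nothing fits. Walking it through:
  pool = (0, 1)
  run J5 (needs (0, 1), free (0, 1)); after release of (2, 0) the pool is (2, 1)
  run J7 (needs (2, 0), free (2, 1)); after release of (1, 3) the pool is (3, 4)
  J9 cannot run: need (4, 3) vs free (3, 4) (insufficient type-B units)
  J2 cannot run: need (4, 4) vs free (3, 4) (insufficient type-B units)
Never able to finish: J9 and J2.
(3) The exact count: 0 of the possible complete orderings are safe sequences.


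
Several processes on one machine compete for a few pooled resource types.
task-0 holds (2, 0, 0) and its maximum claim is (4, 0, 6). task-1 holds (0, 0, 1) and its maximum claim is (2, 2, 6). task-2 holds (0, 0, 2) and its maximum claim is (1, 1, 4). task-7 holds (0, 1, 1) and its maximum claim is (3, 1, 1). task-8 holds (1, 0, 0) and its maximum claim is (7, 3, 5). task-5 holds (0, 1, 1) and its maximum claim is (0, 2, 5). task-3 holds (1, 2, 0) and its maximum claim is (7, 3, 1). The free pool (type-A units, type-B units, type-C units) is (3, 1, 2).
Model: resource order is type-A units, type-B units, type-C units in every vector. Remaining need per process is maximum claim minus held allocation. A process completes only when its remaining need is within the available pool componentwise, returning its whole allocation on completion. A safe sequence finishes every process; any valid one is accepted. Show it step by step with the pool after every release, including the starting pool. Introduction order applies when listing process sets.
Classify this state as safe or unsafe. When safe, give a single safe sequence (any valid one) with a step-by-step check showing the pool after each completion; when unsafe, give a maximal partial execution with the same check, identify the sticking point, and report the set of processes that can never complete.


The state is UNSAFE.
Key observation: type-A units is the bottleneck — with task-2, task-5, task-7, task-0, task-1 done the pool holds (5, 3, 7), short of every remaining need.
The run task-2, task-5, task-7, task-0, task-1 cannot be extended any further. Walking it through:
  pool = (3, 1, 2)
  task-2: need (1, 1, 2) fits (3, 1, 2); releases (0, 0, 2), pool now (3, 1, 4)
  task-5: need (0, 1, 4) fits (3, 1, 4); releases (0, 1, 1), pool now (3, 2, 5)
  task-7: need (3, 0, 0) fits (3, 2, 5); releases (0, 1, 1), pool now (3, 3, 6)
  task-0: need (2, 0, 6) fits (3, 3, 6); releases (2, 0, 0), pool now (5, 3, 6)
  task-1: need (2, 2, 5) fits (5, 3, 6); releases (0, 0, 1), pool now (5, 3, 7)
  task-8 still needs (6, 3, 5) but only (5, 3, 7) is free — short on type-A units
  task-3 still needs (6, 1, 1) but only (5, 3, 7) is free — short on type-A units
Processes that can never finish: task-8 and task-3.


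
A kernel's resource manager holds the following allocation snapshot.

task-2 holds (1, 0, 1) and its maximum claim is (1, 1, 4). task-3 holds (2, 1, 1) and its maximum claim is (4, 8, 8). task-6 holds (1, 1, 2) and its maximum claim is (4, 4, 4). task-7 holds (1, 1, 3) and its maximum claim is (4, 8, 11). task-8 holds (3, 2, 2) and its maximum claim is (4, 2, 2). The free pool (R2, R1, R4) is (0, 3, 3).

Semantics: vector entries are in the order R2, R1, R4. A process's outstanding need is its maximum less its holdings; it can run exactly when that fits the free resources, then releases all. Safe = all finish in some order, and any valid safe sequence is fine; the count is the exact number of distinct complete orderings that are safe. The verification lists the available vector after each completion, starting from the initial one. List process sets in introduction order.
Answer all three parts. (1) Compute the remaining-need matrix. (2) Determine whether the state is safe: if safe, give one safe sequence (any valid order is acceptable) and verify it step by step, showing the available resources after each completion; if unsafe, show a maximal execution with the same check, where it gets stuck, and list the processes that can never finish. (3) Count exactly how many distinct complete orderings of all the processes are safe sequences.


(1) Need matrix, components ordered R2, R1, R4:
  task-2: (0, 1, 3)
  task-3: (2, 7, 7)
  task-6: (3, 3, 2)
  task-7: (3, 7, 8)
  task-8: (1, 0, 0)
(2) The state is UNSAFE.
Key observation: even finishing task-2, task-8, task-6 leaves just (5, 6, 8) free — too little R1 for any of the remaining processes.
The run task-2, task-8, task-6 cannot be extended any further. Walking it through:
  pool = (0, 3, 3)
  task-2 needs (0, 1, 3) <= (0, 3, 3) -> finishes; pool += (1, 0, 1) = (1, 3, 4)
  task-8 needs (1, 0, 0) <= (1, 3, 4) -> finishes; pool += (3, 2, 2) = (4, 5, 6)
  task-6 needs (3, 3, 2) <= (4, 5, 6) -> finishes; pool += (1, 1, 2) = (5, 6, 8)
  task-3 cannot run: need (2, 7, 7) vs free (5, 6, 8) (insufficient R1)
  task-7 cannot run: need (3, 7, 8) vs free (5, 6, 8) (insufficient R1)
Processes that can never finish: task-3 and task-7.
(3) The exact count: 0 of the possible complete orderings are safe sequences.


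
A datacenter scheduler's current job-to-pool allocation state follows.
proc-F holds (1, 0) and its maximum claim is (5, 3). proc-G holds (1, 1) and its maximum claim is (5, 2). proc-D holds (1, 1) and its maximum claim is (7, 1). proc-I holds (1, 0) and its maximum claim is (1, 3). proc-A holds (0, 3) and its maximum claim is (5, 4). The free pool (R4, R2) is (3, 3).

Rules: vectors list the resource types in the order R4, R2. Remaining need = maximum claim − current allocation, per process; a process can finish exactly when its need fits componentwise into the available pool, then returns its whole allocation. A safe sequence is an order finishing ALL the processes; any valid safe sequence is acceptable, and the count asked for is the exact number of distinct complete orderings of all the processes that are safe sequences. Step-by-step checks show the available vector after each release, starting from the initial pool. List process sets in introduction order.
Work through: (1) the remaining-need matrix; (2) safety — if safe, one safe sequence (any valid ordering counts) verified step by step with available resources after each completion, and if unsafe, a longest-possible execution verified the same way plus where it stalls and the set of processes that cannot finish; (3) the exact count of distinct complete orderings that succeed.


(1) Remaining need (order R4, R2):
  proc-F: (4, 3)
  proc-G: (4, 1)
  proc-D: (6, 0)
  proc-I: (0, 3)
  proc-A: (5, 1)
(2) SAFE, for example via the order proc-I, proc-G, proc-F, proc-A, proc-D.
Key observation: reading the order forward, proc-I is the first process whose need (0, 3) meets the free pool (3, 3) exactly on a resource it requests.
Verifying each step:
  pool = (3, 3)
  run proc-I (needs (0, 3), free (3, 3)); after release of (1, 0) the pool is (4, 3)
  run proc-G (needs (4, 1), free (4, 3)); after release of (1, 1) the pool is (5, 4)
  run proc-F (needs (4, 3), free (5, 4)); after release of (1, 0) the pool is (6, 4)
  run proc-A (needs (5, 1), free (6, 4)); after release of (0, 3) the pool is (6, 7)
  run proc-D (needs (6, 0), free (6, 7)); after release of (1, 1) the pool is (7, 8)
(3) The exact count: 6 of the possible complete orderings are safe sequences.


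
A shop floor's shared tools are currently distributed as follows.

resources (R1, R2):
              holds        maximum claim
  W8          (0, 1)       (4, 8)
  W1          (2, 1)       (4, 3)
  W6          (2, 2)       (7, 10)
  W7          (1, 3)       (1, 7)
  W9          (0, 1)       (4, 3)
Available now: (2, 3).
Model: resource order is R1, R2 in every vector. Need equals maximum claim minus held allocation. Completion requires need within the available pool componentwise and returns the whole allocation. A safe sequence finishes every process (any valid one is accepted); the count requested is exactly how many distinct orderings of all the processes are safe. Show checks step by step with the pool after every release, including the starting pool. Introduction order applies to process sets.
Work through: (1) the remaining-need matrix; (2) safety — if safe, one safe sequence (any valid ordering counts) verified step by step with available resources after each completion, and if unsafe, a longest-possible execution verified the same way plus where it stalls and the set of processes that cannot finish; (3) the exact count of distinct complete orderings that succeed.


(1) Outstanding need per process (order R1, R2):
  W8: (4, 7)
  W1: (2, 2)
  W6: (5, 8)
  W7: (0, 4)
  W9: (4, 2)
(2) SAFE. One safe sequence: W1, W7, W8, W9, W6.
Key observation: W1 marks the first exact bind of the order: its need (2, 2) fits the free (2, 3) with zero slack on a requested resource.
Step-by-step check:
  pool = (2, 3)
  W1 needs (2, 2) <= (2, 3) -> finishes; pool += (2, 1) = (4, 4)
  W7 needs (0, 4) <= (4, 4) -> finishes; pool += (1, 3) = (5, 7)
  W8 needs (4, 7) <= (5, 7) -> finishes; pool += (0, 1) = (5, 8)
  W9 needs (4, 2) <= (5, 8) -> finishes; pool += (0, 1) = (5, 9)
  W6 needs (5, 8) <= (5, 9) -> finishes; pool += (2, 2) = (7, 11)
(3) Exactly 6 of the possible complete orderings are safe sequences.


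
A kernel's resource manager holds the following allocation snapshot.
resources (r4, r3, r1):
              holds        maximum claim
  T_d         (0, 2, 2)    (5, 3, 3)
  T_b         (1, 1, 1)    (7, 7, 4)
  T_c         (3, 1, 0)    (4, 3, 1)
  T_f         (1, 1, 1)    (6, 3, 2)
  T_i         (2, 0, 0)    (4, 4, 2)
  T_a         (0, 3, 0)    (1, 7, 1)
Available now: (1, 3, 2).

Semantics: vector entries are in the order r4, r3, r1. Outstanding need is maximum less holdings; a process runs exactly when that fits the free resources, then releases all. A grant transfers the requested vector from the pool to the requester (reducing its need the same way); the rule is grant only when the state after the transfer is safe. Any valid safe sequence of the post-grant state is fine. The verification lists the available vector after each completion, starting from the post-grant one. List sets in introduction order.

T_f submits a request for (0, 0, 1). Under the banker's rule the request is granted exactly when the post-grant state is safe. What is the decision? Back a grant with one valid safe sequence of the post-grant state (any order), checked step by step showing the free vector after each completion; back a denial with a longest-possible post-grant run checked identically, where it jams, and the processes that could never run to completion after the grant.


DENY. Granting would leave the state unsafe.
Key observation: after T_c, T_a the pool peaks at (4, 7, 1), and each blocked process is short somewhere: T_d on r4; T_b on r4, r1; T_f on r4; T_i on r1.
On the post-grant state, T_c, T_a is a maximal run — nothing extends it. Step-by-step check:
  pool = (1, 3, 1)
  T_c: need (1, 2, 1) fits (1, 3, 1); releases (3, 1, 0), pool now (4, 4, 1)
  T_a: need (1, 4, 1) fits (4, 4, 1); releases (0, 3, 0), pool now (4, 7, 1)
  blocked: T_d wants (5, 1, 1), pool (4, 7, 1) — not enough r4
  blocked: T_b wants (6, 6, 3), pool (4, 7, 1) — not enough r4 and r1
  blocked: T_f wants (5, 2, 0), pool (4, 7, 1) — not enough r4
  blocked: T_i wants (2, 4, 2), pool (4, 7, 1) — not enough r1
Had the request been granted, T_d, T_b, T_f and T_i could never finish.


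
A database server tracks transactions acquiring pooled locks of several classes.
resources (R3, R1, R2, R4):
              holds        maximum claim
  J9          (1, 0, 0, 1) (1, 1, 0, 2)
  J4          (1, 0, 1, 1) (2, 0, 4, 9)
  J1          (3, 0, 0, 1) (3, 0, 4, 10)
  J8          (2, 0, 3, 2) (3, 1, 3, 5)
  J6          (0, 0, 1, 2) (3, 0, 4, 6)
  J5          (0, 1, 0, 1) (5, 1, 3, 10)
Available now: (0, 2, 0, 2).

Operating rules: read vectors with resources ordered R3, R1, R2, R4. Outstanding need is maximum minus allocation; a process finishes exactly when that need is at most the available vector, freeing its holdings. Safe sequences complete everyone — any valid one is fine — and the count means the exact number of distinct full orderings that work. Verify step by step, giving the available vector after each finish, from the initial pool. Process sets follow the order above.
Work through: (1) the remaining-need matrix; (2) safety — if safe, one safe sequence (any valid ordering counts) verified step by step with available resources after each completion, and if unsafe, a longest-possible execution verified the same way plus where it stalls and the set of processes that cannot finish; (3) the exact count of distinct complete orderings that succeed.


(1) Outstanding need per process (order R3, R1, R2, R4):
  J9: (0, 1, 0, 1)
  J4: (1, 0, 3, 8)
  J1: (0, 0, 4, 9)
  J8: (1, 1, 0, 3)
  J6: (3, 0, 3, 4)
  J5: (5, 0, 3, 9)
(2) The state is UNSAFE.
Key observation: R4 is the bottleneck — with J9, J8, J6 done the pool holds (3, 2, 4, 7), short of every remaining need.
Going as far as possible: J9, J8, J6; after that, nothing fits. Walking it through:
  pool = (0, 2, 0, 2)
  J9 needs (0, 1, 0, 1) <= (0, 2, 0, 2) -> finishes; pool += (1, 0, 0, 1) = (1, 2, 0, 3)
  J8 needs (1, 1, 0, 3) <= (1, 2, 0, 3) -> finishes; pool += (2, 0, 3, 2) = (3, 2, 3, 5)
  J6 needs (3, 0, 3, 4) <= (3, 2, 3, 5) -> finishes; pool += (0, 0, 1, 2) = (3, 2, 4, 7)
  J4 still needs (1, 0, 3, 8) but only (3, 2, 4, 7) is free — short on R4
  J1 still needs (0, 0, 4, 9) but only (3, 2, 4, 7) is free — short on R4
  J5 still needs (5, 0, 3, 9) but only (3, 2, 4, 7) is free — short on R3 and R4
Processes that can never finish: J4, J1 and J5.
(3) The exact count: 0 of the possible complete orderings are safe sequences.


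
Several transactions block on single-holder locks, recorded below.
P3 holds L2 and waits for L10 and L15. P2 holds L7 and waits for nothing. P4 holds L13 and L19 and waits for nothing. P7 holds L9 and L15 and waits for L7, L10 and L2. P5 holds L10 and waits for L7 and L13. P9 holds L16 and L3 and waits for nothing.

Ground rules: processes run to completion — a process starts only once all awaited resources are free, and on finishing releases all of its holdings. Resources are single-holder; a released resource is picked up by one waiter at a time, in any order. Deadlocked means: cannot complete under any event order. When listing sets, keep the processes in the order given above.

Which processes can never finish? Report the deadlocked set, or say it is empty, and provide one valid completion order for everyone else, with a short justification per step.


Deadlocked: P3 and P7.
Key observation: the waits loop around P3 -> P7 -> P3 with no way out; no other process is dragged down with it.
One completion order for the rest: P2, P9, P4, P5.
Step-by-step check:
  P2 waits on nothing -> runs at once and releases L7
  P9 waits on nothing -> runs at once and releases L16 and L3
  P4 waits on nothing -> runs at once and releases L13 and L19
  P5: everything it awaited (L7 and L13) is free; runs, freeing L10


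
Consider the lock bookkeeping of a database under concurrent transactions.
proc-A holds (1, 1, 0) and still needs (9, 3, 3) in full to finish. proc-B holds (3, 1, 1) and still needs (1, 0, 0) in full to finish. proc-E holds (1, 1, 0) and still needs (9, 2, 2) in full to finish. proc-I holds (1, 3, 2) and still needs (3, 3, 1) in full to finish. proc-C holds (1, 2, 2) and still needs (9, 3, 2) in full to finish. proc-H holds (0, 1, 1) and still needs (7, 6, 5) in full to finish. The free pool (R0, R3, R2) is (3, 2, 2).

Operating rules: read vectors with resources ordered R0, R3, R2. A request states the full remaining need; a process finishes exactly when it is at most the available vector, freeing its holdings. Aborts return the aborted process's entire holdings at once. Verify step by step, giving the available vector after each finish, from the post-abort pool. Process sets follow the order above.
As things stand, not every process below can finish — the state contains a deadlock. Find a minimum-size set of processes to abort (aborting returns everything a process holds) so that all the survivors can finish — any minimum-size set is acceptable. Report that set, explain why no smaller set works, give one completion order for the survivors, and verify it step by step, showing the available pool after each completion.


The answer: abort proc-E and proc-C.
Key observation: no ordering could ever have run proc-A before the abort of proc-E and proc-C; with (2, 3, 2) back in the pool it fits at step 3.
Why nothing smaller works — every single abort fails: proc-A alone leaves proc-E blocked (short on R0); proc-B alone leaves proc-A blocked (short on R0); proc-E alone leaves proc-A blocked (short on R0); proc-I alone leaves proc-A blocked (short on R0); proc-C alone leaves proc-A blocked (short on R0); proc-H alone leaves proc-A blocked (short on R0).
Survivors finish in the order: proc-B, proc-I, proc-A, proc-H. Walking it through (pool after the aborts first):
  pool = (5, 5, 4)
  proc-B: need (1, 0, 0) fits (5, 5, 4); releases (3, 1, 1), pool now (8, 6, 5)
  proc-I: need (3, 3, 1) fits (8, 6, 5); releases (1, 3, 2), pool now (9, 9, 7)
  proc-A: need (9, 3, 3) fits (9, 9, 7); releases (1, 1, 0), pool now (10, 10, 7)
  proc-H: need (7, 6, 5) fits (10, 10, 7); releases (0, 1, 1), pool now (10, 11, 8)


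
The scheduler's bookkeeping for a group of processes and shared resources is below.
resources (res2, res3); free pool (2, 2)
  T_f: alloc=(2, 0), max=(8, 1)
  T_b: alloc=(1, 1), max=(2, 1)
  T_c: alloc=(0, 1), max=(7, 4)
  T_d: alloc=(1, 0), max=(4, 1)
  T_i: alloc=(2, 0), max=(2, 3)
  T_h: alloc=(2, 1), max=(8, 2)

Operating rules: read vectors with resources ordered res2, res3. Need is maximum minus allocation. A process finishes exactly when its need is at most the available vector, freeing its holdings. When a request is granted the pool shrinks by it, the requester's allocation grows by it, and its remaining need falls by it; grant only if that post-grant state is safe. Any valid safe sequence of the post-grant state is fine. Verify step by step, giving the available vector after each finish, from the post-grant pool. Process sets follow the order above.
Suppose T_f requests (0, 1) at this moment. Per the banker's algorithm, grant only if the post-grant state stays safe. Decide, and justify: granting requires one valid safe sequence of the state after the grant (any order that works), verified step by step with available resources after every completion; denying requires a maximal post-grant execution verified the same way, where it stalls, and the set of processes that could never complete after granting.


DENY. Granting would leave the state unsafe.
Key observation: after T_b, T_d the pool peaks at (4, 2), and each blocked process is short somewhere: T_f on res2; T_c on res2, res3; T_i on res3; T_h on res2.
After a pretend grant, a maximal execution: T_b, T_d — then nothing else fits. Verifying each step:
  pool = (2, 1)
  run T_b (needs (1, 0), free (2, 1)); after release of (1, 1) the pool is (3, 2)
  run T_d (needs (3, 1), free (3, 2)); after release of (1, 0) the pool is (4, 2)
  T_f still needs (6, 0) but only (4, 2) is free — short on res2
  T_c still needs (7, 3) but only (4, 2) is free — short on res2 and res3
  T_i still needs (0, 3) but only (4, 2) is free — short on res3
  T_h still needs (6, 1) but only (4, 2) is free — short on res2
Post-grant, the permanently blocked set is T_f, T_c, T_i and T_h.


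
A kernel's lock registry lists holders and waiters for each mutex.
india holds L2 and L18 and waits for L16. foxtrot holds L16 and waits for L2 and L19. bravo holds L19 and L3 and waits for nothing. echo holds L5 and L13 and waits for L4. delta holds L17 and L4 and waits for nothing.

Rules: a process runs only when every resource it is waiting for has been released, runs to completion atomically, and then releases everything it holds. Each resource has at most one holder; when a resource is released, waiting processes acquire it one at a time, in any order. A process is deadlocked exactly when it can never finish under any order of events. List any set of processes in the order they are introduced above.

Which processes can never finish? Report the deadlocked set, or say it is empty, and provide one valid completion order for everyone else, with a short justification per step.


The deadlocked set is india and foxtrot.
Key observation: the wait chain closes on itself along india -> foxtrot -> india; no other process is dragged down with it.
One completion order for the rest: delta, echo, bravo.
Step-by-step check:
  delta: no waits; runs immediately, freeing L17 and L4
  echo waits on L4 — all released -> runs and releases L5 and L13
  bravo: no waits; runs immediately, freeing L19 and L3


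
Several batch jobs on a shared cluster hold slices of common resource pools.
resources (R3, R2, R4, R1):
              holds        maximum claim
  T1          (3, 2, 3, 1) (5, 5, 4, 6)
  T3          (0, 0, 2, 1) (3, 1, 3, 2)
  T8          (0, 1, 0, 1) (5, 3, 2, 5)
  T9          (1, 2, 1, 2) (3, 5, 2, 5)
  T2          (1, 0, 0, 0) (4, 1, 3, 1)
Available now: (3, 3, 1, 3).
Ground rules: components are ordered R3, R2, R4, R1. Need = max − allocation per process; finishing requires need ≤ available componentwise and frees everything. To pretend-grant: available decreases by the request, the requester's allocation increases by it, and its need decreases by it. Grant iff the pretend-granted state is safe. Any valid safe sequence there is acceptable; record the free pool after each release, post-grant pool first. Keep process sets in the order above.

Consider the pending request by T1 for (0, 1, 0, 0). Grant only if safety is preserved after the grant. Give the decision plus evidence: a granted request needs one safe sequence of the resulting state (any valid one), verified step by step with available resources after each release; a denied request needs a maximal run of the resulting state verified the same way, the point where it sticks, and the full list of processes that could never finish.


DENY — the pretend-granted state is unsafe.
Key observation: after T3, T2 the pool peaks at (4, 2, 3, 4), and each blocked process is short somewhere: T1 on R1; T8 on R3; T9 on R2.
After a pretend grant, a maximal execution: T3, T2 — then nothing else fits. Step-by-step check:
  pool = (3, 2, 1, 3)
  T3 needs (3, 1, 1, 1) <= (3, 2, 1, 3) -> finishes; pool += (0, 0, 2, 1) = (3, 2, 3, 4)
  T2 needs (3, 1, 3, 1) <= (3, 2, 3, 4) -> finishes; pool += (1, 0, 0, 0) = (4, 2, 3, 4)
  blocked: T1 wants (2, 2, 1, 5), pool (4, 2, 3, 4) — not enough R1
  blocked: T8 wants (5, 2, 2, 4), pool (4, 2, 3, 4) — not enough R3
  blocked: T9 wants (2, 3, 1, 3), pool (4, 2, 3, 4) — not enough R2
Had the request been granted, T1, T8 and T9 could never finish.


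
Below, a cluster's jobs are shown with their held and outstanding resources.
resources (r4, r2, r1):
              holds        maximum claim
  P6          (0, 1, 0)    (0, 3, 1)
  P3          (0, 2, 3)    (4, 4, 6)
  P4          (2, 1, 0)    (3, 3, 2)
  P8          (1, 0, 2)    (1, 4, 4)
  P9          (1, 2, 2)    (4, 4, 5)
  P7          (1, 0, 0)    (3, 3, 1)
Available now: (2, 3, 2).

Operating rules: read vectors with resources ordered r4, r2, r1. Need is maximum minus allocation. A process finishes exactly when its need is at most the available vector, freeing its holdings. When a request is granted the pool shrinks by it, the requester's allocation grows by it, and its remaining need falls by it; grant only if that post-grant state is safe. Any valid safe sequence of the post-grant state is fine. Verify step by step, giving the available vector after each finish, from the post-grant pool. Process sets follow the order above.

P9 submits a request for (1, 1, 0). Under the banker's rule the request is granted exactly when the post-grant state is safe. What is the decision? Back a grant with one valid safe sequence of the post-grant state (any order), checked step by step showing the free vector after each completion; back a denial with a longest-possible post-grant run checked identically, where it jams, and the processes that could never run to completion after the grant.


GRANT: granting preserves safety; a valid post-grant sequence is P4, P6, P8, P9, P3, P7.
Key observation: even at the reduced pool (1, 2, 2), P4 fits immediately, so safety survives the grant.
Verifying the post-grant state step by step:
  pool = (1, 2, 2)
  P4 needs (1, 2, 2) <= (1, 2, 2) -> finishes; pool += (2, 1, 0) = (3, 3, 2)
  P6 needs (0, 2, 1) <= (3, 3, 2) -> finishes; pool += (0, 1, 0) = (3, 4, 2)
  P8 needs (0, 4, 2) <= (3, 4, 2) -> finishes; pool += (1, 0, 2) = (4, 4, 4)
  P9 needs (2, 1, 3) <= (4, 4, 4) -> finishes; pool += (2, 3, 2) = (6, 7, 6)
  P3 needs (4, 2, 3) <= (6, 7, 6) -> finishes; pool += (0, 2, 3) = (6, 9, 9)
  P7 needs (2, 3, 1) <= (6, 9, 9) -> finishes; pool += (1, 0, 0) = (7, 9, 9)


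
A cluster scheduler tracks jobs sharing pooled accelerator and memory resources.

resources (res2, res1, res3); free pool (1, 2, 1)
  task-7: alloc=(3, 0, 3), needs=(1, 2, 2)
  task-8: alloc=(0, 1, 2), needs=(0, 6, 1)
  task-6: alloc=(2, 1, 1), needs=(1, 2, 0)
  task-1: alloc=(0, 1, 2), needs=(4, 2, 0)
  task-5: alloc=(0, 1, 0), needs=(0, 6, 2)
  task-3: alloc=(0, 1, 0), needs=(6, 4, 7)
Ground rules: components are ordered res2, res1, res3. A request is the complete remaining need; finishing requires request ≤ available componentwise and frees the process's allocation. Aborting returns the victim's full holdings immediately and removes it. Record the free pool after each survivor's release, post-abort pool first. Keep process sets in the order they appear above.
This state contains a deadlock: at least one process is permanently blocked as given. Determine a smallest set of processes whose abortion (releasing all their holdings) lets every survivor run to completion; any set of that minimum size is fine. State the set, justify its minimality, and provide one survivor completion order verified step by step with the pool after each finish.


The answer: abort task-8.
Key observation: no ordering could ever have run task-5 before the abort of task-8; with (0, 1, 2) back in the pool it fits at step 5.
Minimality: the empty abort set fails — the state is deadlocked as it stands.
The survivors complete as task-7, task-1, task-6, task-3, task-5. Check, step by step (starting from the post-abort pool):
  pool = (1, 3, 3)
  task-7: need (1, 2, 2) fits (1, 3, 3); releases (3, 0, 3), pool now (4, 3, 6)
  task-1: need (4, 2, 0) fits (4, 3, 6); releases (0, 1, 2), pool now (4, 4, 8)
  task-6: need (1, 2, 0) fits (4, 4, 8); releases (2, 1, 1), pool now (6, 5, 9)
  task-3: need (6, 4, 7) fits (6, 5, 9); releases (0, 1, 0), pool now (6, 6, 9)
  task-5: need (0, 6, 2) fits (6, 6, 9); releases (0, 1, 0), pool now (6, 7, 9)


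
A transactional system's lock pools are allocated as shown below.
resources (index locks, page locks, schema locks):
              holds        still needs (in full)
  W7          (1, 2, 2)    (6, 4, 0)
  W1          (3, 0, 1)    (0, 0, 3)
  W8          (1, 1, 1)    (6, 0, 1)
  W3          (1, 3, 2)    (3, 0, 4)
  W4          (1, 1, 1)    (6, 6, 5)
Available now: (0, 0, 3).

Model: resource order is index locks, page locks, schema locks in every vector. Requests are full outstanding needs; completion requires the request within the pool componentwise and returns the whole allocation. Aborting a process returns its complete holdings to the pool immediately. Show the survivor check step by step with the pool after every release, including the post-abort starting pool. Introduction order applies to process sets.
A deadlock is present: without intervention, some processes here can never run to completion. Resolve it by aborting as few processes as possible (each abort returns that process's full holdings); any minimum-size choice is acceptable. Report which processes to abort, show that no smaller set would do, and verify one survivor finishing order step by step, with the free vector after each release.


The answer: abort W8 and W4.
Key observation: the returned (2, 2, 2) from W8 and W4 is what brings W7 — unrunnable before, under any order — into play at step 3.
Why nothing smaller works — every single abort fails: W7 alone leaves W8 blocked (short on index locks); W1 alone leaves W7 blocked (short on index locks and page locks); W8 alone leaves W7 blocked (short on index locks); W3 alone leaves W7 blocked (short on index locks and page locks); W4 alone leaves W7 blocked (short on index locks).
The survivors complete as W1, W3, W7. Walking it through (starting from the post-abort pool):
  pool = (2, 2, 5)
  W1 needs (0, 0, 3) <= (2, 2, 5) -> finishes; pool += (3, 0, 1) = (5, 2, 6)
  W3 needs (3, 0, 4) <= (5, 2, 6) -> finishes; pool += (1, 3, 2) = (6, 5, 8)
  W7 needs (6, 4, 0) <= (6, 5, 8) -> finishes; pool += (1, 2, 2) = (7, 7, 10)


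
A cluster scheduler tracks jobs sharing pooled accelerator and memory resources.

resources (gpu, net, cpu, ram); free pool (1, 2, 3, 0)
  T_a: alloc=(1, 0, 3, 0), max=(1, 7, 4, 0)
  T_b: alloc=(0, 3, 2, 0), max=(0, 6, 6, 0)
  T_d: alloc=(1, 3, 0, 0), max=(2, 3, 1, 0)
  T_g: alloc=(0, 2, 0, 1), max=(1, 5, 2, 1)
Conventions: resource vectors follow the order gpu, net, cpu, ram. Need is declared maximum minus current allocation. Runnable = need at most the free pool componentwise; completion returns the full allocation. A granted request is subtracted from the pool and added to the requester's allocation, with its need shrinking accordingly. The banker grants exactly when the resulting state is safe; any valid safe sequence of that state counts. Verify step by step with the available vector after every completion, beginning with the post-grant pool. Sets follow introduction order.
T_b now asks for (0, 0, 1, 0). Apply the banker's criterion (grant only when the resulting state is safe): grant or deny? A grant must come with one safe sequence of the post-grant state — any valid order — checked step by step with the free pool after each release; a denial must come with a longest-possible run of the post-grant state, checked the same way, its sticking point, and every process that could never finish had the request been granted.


GRANT: granting preserves safety; a valid post-grant sequence is T_d, T_g, T_a, T_b.
Key observation: even at the reduced pool (1, 2, 2, 0), T_d fits immediately, so safety survives the grant.
Check on the post-grant state, step by step:
  pool = (1, 2, 2, 0)
  T_d: need (1, 0, 1, 0) fits (1, 2, 2, 0); releases (1, 3, 0, 0), pool now (2, 5, 2, 0)
  T_g: need (1, 3, 2, 0) fits (2, 5, 2, 0); releases (0, 2, 0, 1), pool now (2, 7, 2, 1)
  T_a: need (0, 7, 1, 0) fits (2, 7, 2, 1); releases (1, 0, 3, 0), pool now (3, 7, 5, 1)
  T_b: need (0, 3, 3, 0) fits (3, 7, 5, 1); releases (0, 3, 3, 0), pool now (3, 10, 8, 1)


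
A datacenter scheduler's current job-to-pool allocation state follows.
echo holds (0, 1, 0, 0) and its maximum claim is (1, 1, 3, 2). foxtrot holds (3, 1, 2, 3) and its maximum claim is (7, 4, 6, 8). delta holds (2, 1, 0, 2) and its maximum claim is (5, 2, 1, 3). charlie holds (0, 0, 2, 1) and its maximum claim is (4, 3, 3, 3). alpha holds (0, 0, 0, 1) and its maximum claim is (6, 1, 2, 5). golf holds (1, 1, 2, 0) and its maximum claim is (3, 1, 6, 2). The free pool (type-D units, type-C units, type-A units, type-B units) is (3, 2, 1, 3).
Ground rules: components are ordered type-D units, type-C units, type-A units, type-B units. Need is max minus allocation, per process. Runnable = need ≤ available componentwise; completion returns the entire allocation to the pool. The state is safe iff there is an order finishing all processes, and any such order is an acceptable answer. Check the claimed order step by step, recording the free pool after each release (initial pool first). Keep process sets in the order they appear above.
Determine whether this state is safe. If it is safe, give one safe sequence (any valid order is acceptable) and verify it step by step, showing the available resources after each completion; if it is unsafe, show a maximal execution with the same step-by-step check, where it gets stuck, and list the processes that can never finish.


UNSAFE — no complete ordering exists.
Key observation: after delta, charlie, echo the pool peaks at (5, 4, 3, 6), and each blocked process is short somewhere: foxtrot on type-A units; alpha on type-D units; golf on type-A units.
A maximal execution: delta, charlie, echo — then nothing else fits. Verifying each step:
  pool = (3, 2, 1, 3)
  delta: need (3, 1, 1, 1) fits (3, 2, 1, 3); releases (2, 1, 0, 2), pool now (5, 3, 1, 5)
  charlie: need (4, 3, 1, 2) fits (5, 3, 1, 5); releases (0, 0, 2, 1), pool now (5, 3, 3, 6)
  echo: need (1, 0, 3, 2) fits (5, 3, 3, 6); releases (0, 1, 0, 0), pool now (5, 4, 3, 6)
  blocked: foxtrot wants (4, 3, 4, 5), pool (5, 4, 3, 6) — not enough type-A units
  blocked: alpha wants (6, 1, 2, 4), pool (5, 4, 3, 6) — not enough type-D units
  blocked: golf wants (2, 0, 4, 2), pool (5, 4, 3, 6) — not enough type-A units
Never able to finish: foxtrot, alpha and golf.


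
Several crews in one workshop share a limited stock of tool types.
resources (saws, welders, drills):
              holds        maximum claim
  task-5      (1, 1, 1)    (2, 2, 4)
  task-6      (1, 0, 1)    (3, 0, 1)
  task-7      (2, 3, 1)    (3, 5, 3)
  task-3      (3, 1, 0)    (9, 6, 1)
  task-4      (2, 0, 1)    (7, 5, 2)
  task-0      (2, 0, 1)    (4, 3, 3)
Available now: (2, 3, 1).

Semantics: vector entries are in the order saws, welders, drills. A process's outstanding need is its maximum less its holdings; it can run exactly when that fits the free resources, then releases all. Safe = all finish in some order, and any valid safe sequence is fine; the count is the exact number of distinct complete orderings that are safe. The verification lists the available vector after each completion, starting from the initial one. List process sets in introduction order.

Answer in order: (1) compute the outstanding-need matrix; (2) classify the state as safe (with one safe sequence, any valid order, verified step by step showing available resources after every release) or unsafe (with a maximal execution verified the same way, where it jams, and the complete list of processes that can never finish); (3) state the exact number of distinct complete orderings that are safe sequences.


(1) Outstanding need per process (order saws, welders, drills):
  task-5: (1, 1, 3)
  task-6: (2, 0, 0)
  task-7: (1, 2, 2)
  task-3: (6, 5, 1)
  task-4: (5, 5, 1)
  task-0: (2, 3, 2)
(2) The state is SAFE; one workable sequence: task-6, task-7, task-4, task-5, task-3, task-0.
Key observation: task-6 is the earliest step where a requested resource binds exactly: need (2, 0, 0), pool (2, 3, 1) at its turn.
Step-by-step check:
  pool = (2, 3, 1)
  run task-6 (needs (2, 0, 0), free (2, 3, 1)); after release of (1, 0, 1) the pool is (3, 3, 2)
  run task-7 (needs (1, 2, 2), free (3, 3, 2)); after release of (2, 3, 1) the pool is (5, 6, 3)
  run task-4 (needs (5, 5, 1), free (5, 6, 3)); after release of (2, 0, 1) the pool is (7, 6, 4)
  run task-5 (needs (1, 1, 3), free (7, 6, 4)); after release of (1, 1, 1) the pool is (8, 7, 5)
  run task-3 (needs (6, 5, 1), free (8, 7, 5)); after release of (3, 1, 0) the pool is (11, 8, 5)
  run task-0 (needs (2, 3, 2), free (11, 8, 5)); after release of (2, 0, 1) the pool is (13, 8, 6)
(3) Precisely 26 of the possible complete orderings are safe sequences.
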